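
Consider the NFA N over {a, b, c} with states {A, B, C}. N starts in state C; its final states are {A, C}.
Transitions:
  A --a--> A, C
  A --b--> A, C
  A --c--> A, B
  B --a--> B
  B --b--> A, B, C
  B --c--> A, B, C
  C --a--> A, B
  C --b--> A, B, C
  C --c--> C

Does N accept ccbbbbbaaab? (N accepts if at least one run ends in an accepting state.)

accepted

Start: {C}
read c: {C}
read c: {C}
read b: {A, B, C}
read b: {A, B, C}
read b: {A, B, C}
read b: {A, B, C}
read b: {A, B, C}
read a: {A, B, C}
read a: {A, B, C}
read a: {A, B, C}
read b: {A, B, C}
Reachable ∩ accepting = {A, C} — nonempty.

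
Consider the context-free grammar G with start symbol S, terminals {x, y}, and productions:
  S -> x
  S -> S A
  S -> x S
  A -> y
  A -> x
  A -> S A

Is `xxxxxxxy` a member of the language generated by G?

yes

S ⇒ xS ⇒ xSA ⇒ xxSA ⇒ xxxA ⇒ xxxSA ⇒ xxxSAA ⇒ xxxxSAA ⇒ xxxxSAAA ⇒ xxxxxAAA ⇒ xxxxxxAA ⇒ xxxxxxxA ⇒ xxxxxxxy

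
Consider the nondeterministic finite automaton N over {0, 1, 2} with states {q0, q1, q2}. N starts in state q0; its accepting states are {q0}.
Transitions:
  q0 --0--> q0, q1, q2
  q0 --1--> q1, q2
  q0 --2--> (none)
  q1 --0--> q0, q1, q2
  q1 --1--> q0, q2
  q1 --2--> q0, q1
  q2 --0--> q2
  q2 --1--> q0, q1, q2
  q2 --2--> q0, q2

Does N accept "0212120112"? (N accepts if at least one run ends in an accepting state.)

Start: {q0}
read 0: {q0, q1, q2}
read 2: {q0, q1, q2}
read 1: {q0, q1, q2}
read 2: {q0, q1, q2}
read 1: {q0, q1, q2}
read 2: {q0, q1, q2}
read 0: {q0, q1, q2}
read 1: {q0, q1, q2}
read 1: {q0, q1, q2}
read 2: {q0, q1, q2}
Reachable ∩ accepting = {q0} — nonempty.

accepted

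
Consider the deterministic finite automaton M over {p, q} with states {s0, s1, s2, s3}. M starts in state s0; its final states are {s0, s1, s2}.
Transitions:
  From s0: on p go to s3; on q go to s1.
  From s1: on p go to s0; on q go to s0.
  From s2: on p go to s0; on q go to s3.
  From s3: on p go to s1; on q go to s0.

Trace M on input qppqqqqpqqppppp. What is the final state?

s0 --q--> s1
s1 --p--> s0
s0 --p--> s3
s3 --q--> s0
s0 --q--> s1
s1 --q--> s0
s0 --q--> s1
s1 --p--> s0
s0 --q--> s1
s1 --q--> s0
s0 --p--> s3
s3 --p--> s1
s1 --p--> s0
s0 --p--> s3
s3 --p--> s1

s1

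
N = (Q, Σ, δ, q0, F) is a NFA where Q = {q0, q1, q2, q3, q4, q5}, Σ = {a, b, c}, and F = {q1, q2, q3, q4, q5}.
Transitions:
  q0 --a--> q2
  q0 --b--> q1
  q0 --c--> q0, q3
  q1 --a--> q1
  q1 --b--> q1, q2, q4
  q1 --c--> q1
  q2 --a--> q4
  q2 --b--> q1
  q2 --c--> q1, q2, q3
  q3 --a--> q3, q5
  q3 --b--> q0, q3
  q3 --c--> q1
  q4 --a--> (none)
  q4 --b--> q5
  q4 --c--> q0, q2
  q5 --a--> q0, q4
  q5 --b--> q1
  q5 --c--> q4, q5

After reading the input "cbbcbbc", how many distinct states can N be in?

6

Start: {q0}
read c: {q0, q3}
read b: {q0, q1, q3}
read b: {q0, q1, q2, q3, q4}
read c: {q0, q1, q2, q3}
read b: {q0, q1, q2, q3, q4}
read b: {q0, q1, q2, q3, q4, q5}
read c: {q0, q1, q2, q3, q4, q5}
Final reachable set {q0, q1, q2, q3, q4, q5} has 6 states.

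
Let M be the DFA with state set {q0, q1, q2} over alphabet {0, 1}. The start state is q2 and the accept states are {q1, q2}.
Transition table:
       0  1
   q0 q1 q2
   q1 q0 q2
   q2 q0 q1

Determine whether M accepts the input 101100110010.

rejected

q2 --1--> q1
q1 --0--> q0
q0 --1--> q2
q2 --1--> q1
q1 --0--> q0
q0 --0--> q1
q1 --1--> q2
q2 --1--> q1
q1 --0--> q0
q0 --0--> q1
q1 --1--> q2
q2 --0--> q0
End in state q0, which is not an accepting state.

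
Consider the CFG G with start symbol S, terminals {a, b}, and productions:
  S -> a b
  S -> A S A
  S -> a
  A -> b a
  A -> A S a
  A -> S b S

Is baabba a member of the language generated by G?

S ⇒ ASA ⇒ baSA ⇒ baabA ⇒ baabba

yes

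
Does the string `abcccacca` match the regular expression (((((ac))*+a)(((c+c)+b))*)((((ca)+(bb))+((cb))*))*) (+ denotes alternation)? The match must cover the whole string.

no

No split of abcccacca into u·v has ((((ac))*+a)(((c+c)+b))*) matching u and ((((ca)+(bb))+((cb))*))* matching v.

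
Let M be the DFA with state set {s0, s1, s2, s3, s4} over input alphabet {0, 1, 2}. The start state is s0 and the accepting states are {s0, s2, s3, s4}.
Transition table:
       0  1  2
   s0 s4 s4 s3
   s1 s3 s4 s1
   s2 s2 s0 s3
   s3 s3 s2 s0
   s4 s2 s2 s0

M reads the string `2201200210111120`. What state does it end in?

s3

s0 --2--> s3
s3 --2--> s0
s0 --0--> s4
s4 --1--> s2
s2 --2--> s3
s3 --0--> s3
s3 --0--> s3
s3 --2--> s0
s0 --1--> s4
s4 --0--> s2
s2 --1--> s0
s0 --1--> s4
s4 --1--> s2
s2 --1--> s0
s0 --2--> s3
s3 --0--> s3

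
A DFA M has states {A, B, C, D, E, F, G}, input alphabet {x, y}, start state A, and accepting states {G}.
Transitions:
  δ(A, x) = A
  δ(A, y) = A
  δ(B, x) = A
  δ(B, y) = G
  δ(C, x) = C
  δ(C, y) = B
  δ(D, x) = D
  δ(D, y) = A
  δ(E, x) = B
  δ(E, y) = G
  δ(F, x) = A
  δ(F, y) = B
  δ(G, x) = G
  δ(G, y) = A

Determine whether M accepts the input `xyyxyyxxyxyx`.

A --x--> A
A --y--> A
A --y--> A
A --x--> A
A --y--> A
A --y--> A
A --x--> A
A --x--> A
A --y--> A
A --x--> A
A --y--> A
A --x--> A
End in state A, which is not an accepting state.

rejected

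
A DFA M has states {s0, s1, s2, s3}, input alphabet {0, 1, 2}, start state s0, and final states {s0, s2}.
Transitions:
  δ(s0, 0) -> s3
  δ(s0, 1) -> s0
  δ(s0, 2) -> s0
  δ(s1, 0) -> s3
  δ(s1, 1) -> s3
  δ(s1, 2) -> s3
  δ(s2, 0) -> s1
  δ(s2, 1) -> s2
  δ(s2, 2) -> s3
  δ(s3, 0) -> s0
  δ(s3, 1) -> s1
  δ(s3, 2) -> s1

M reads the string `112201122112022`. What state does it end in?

s0 --1--> s0
s0 --1--> s0
s0 --2--> s0
s0 --2--> s0
s0 --0--> s3
s3 --1--> s1
s1 --1--> s3
s3 --2--> s1
s1 --2--> s3
s3 --1--> s1
s1 --1--> s3
s3 --2--> s1
s1 --0--> s3
s3 --2--> s1
s1 --2--> s3

s3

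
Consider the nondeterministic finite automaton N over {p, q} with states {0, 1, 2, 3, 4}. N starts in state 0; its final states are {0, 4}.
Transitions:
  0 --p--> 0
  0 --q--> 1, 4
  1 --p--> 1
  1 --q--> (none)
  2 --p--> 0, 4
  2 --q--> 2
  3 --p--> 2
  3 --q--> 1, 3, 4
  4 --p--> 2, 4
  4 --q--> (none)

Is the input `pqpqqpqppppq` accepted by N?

Start: {0}
read p: {0}
read q: {1, 4}
read p: {1, 2, 4}
read q: {2}
read q: {2}
read p: {0, 4}
read q: {1, 4}
read p: {1, 2, 4}
read p: {0, 1, 2, 4}
read p: {0, 1, 2, 4}
read p: {0, 1, 2, 4}
read q: {1, 2, 4}
Reachable ∩ accepting = {4} — nonempty.

accepted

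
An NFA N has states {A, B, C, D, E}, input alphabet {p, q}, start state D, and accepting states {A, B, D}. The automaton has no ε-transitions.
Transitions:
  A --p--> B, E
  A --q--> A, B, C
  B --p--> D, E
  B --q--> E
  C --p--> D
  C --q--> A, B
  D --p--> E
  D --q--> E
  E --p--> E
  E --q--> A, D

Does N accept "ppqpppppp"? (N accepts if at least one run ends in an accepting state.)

rejected

Start: {D}
read p: {E}
read p: {E}
read q: {A, D}
read p: {B, E}
read p: {D, E}
read p: {E}
read p: {E}
read p: {E}
read p: {E}
Reachable ∩ accepting = {} — empty.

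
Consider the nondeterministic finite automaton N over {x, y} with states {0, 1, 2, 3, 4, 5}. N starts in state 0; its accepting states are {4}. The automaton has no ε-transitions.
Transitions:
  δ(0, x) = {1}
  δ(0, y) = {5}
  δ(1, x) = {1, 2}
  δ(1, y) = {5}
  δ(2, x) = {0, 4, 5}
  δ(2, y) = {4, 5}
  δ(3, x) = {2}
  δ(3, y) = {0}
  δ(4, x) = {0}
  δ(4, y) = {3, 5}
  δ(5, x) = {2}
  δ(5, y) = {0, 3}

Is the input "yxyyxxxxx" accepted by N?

accepted

Start: {0}
read y: {5}
read x: {2}
read y: {4, 5}
read y: {0, 3, 5}
read x: {1, 2}
read x: {0, 1, 2, 4, 5}
read x: {0, 1, 2, 4, 5}
read x: {0, 1, 2, 4, 5}
read x: {0, 1, 2, 4, 5}
Reachable ∩ accepting = {4} — nonempty.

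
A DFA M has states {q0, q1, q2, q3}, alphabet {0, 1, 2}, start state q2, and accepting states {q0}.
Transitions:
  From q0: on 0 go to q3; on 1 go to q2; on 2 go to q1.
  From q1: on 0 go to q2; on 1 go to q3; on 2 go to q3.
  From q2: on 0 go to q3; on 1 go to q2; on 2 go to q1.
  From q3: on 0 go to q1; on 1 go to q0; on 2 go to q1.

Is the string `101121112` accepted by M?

q2 --1--> q2
q2 --0--> q3
q3 --1--> q0
q0 --1--> q2
q2 --2--> q1
q1 --1--> q3
q3 --1--> q0
q0 --1--> q2
q2 --2--> q1
End in state q1, which is not an accepting state.

rejected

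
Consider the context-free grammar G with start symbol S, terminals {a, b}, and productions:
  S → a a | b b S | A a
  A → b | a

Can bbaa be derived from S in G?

yes

S ⇒ bbS ⇒ bbAa ⇒ bbaa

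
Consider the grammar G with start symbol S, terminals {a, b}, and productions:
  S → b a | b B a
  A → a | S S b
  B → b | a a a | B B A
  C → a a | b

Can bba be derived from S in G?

S ⇒ bBa ⇒ bba

yes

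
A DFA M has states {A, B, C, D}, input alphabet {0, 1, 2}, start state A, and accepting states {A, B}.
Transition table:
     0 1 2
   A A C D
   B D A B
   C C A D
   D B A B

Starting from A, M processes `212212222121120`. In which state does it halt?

A --2--> D
D --1--> A
A --2--> D
D --2--> B
B --1--> A
A --2--> D
D --2--> B
B --2--> B
B --2--> B
B --1--> A
A --2--> D
D --1--> A
A --1--> C
C --2--> D
D --0--> B

B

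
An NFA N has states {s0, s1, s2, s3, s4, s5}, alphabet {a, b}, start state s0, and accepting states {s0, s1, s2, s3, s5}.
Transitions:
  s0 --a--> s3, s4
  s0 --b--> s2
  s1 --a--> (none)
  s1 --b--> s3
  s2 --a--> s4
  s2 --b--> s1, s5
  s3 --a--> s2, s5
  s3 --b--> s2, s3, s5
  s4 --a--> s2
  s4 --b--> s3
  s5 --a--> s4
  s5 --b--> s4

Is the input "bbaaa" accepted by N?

Start: {s0}
read b: {s2}
read b: {s1, s5}
read a: {s4}
read a: {s2}
read a: {s4}
Reachable ∩ accepting = {} — empty.

rejected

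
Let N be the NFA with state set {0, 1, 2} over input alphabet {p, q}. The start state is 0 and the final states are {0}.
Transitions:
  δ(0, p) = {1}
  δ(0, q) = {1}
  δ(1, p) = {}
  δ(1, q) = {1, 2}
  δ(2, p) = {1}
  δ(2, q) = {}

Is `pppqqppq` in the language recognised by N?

Start: {0}
read p: {1}
read p: {}
The reachable set is empty and stays empty for the remaining 6 symbols.
Reachable ∩ accepting = {} — empty.

rejected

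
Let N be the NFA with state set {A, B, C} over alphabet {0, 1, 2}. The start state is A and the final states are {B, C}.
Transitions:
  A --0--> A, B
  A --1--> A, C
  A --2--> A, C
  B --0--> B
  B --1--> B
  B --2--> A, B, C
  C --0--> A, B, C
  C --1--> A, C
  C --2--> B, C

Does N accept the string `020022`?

accepted

Start: {A}
read 0: {A, B}
read 2: {A, B, C}
read 0: {A, B, C}
read 0: {A, B, C}
read 2: {A, B, C}
read 2: {A, B, C}
Reachable ∩ accepting = {B, C} — nonempty.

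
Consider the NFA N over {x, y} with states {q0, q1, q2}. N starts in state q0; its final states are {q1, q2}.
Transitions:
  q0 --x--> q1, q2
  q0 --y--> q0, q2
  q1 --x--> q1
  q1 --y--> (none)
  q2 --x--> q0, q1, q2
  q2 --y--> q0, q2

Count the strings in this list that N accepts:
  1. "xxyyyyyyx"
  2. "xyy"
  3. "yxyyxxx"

3

"xxyyyyyyx": accepted
"xyy": accepted
"yxyyxxx": accepted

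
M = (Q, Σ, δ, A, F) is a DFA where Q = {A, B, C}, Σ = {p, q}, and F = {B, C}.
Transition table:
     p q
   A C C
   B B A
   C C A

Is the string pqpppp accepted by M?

accepted

A --p--> C
C --q--> A
A --p--> C
C --p--> C
C --p--> C
C --p--> C
End in state C, which is an accepting state.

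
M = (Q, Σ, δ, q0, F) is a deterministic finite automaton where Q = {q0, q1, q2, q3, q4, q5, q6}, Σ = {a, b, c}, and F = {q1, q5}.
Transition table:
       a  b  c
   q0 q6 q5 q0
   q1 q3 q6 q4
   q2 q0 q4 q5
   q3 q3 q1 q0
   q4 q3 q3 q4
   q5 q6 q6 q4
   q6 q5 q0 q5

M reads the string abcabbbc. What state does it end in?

q5

q0 --a--> q6
q6 --b--> q0
q0 --c--> q0
q0 --a--> q6
q6 --b--> q0
q0 --b--> q5
q5 --b--> q6
q6 --c--> q5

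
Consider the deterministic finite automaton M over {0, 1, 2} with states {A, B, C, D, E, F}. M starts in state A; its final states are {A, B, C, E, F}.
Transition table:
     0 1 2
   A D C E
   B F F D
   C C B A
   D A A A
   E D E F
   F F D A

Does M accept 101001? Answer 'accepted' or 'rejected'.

A --1--> C
C --0--> C
C --1--> B
B --0--> F
F --0--> F
F --1--> D
End in state D, which is not an accepting state.

rejected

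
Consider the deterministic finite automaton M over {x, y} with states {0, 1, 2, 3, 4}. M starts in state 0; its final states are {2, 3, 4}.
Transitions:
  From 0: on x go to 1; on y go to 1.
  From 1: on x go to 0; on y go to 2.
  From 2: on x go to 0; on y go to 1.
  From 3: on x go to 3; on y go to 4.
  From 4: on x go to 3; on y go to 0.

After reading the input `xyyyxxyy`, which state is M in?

0 --x--> 1
1 --y--> 2
2 --y--> 1
1 --y--> 2
2 --x--> 0
0 --x--> 1
1 --y--> 2
2 --y--> 1

1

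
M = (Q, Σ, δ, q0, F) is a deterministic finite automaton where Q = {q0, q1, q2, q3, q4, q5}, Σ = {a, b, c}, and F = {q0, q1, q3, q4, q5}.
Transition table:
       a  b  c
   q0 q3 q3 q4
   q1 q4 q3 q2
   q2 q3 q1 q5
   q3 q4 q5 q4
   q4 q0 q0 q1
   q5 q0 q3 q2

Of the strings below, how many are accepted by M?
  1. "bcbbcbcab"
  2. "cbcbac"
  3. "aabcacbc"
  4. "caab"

"bcbbcbcab": accepted
"cbcbac": accepted
"aabcacbc": accepted
"caab": accepted

4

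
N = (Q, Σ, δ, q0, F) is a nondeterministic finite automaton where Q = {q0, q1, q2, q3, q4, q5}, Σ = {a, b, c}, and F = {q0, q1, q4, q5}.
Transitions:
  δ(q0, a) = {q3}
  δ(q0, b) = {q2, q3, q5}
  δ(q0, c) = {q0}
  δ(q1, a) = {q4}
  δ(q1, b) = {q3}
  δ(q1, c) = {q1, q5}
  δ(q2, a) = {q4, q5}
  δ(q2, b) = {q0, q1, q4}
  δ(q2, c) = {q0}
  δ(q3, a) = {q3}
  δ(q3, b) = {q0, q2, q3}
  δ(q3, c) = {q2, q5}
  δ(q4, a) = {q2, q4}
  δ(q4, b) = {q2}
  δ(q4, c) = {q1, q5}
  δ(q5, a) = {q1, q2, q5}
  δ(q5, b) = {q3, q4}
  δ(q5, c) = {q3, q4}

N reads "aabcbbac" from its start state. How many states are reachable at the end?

Start: {q0}
read a: {q3}
read a: {q3}
read b: {q0, q2, q3}
read c: {q0, q2, q5}
read b: {q0, q1, q2, q3, q4, q5}
read b: {q0, q1, q2, q3, q4, q5}
read a: {q1, q2, q3, q4, q5}
read c: {q0, q1, q2, q3, q4, q5}
Final reachable set {q0, q1, q2, q3, q4, q5} has 6 states.

6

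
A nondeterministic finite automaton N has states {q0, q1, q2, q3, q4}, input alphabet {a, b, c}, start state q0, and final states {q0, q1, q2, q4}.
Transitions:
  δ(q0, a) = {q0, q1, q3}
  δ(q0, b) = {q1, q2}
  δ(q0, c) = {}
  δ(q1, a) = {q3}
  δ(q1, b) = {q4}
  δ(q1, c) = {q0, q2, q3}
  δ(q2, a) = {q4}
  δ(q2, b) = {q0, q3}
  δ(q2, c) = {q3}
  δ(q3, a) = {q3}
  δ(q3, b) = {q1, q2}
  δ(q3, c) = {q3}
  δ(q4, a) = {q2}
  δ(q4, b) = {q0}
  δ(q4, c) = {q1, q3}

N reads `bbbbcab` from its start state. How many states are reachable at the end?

Start: {q0}
read b: {q1, q2}
read b: {q0, q3, q4}
read b: {q0, q1, q2}
read b: {q0, q1, q2, q3, q4}
read c: {q0, q1, q2, q3}
read a: {q0, q1, q3, q4}
read b: {q0, q1, q2, q4}
Final reachable set {q0, q1, q2, q4} has 4 states.

4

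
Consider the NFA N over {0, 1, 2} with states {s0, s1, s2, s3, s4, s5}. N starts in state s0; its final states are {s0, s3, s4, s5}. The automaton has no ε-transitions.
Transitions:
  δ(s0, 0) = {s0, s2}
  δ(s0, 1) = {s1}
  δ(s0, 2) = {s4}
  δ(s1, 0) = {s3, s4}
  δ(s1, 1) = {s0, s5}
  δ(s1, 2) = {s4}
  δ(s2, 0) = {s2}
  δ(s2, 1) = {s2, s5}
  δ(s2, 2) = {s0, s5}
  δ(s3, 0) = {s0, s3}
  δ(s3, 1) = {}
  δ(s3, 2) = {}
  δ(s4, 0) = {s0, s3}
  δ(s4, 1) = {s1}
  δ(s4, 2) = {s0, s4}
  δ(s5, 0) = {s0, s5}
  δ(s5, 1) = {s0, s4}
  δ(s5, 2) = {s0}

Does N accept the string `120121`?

rejected

Start: {s0}
read 1: {s1}
read 2: {s4}
read 0: {s0, s3}
read 1: {s1}
read 2: {s4}
read 1: {s1}
Reachable ∩ accepting = {} — empty.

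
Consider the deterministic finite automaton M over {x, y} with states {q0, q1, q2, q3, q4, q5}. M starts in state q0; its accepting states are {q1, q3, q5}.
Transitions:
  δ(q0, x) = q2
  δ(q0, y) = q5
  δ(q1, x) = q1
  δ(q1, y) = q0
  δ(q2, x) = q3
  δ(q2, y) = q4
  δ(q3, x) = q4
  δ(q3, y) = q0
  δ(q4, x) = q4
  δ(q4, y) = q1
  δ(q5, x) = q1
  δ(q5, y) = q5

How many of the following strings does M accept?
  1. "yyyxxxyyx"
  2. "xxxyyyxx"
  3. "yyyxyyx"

3

"yyyxxxyyx": accepted
"xxxyyyxx": accepted
"yyyxyyx": accepted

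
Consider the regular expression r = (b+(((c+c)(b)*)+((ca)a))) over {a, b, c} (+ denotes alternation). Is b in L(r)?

The left alternative b matches b.

yes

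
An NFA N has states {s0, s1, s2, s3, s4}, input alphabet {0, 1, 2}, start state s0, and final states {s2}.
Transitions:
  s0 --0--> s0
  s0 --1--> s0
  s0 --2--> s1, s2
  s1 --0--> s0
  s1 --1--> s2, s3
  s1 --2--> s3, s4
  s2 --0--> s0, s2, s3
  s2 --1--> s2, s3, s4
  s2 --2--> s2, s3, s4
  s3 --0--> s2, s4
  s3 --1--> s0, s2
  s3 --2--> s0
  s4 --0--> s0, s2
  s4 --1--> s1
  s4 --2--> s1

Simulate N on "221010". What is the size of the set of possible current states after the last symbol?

4

Start: {s0}
read 2: {s1, s2}
read 2: {s2, s3, s4}
read 1: {s0, s1, s2, s3, s4}
read 0: {s0, s2, s3, s4}
read 1: {s0, s1, s2, s3, s4}
read 0: {s0, s2, s3, s4}
Final reachable set {s0, s2, s3, s4} has 4 states.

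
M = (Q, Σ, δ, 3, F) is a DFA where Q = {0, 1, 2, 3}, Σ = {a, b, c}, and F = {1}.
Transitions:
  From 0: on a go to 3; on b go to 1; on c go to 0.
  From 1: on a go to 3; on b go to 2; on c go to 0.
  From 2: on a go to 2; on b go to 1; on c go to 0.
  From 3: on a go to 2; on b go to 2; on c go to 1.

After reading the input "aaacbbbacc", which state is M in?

0

3 --a--> 2
2 --a--> 2
2 --a--> 2
2 --c--> 0
0 --b--> 1
1 --b--> 2
2 --b--> 1
1 --a--> 3
3 --c--> 1
1 --c--> 0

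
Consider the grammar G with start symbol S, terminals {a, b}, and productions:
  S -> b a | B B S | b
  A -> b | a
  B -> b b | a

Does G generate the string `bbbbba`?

S ⇒ BBS ⇒ bbBS ⇒ bbbbS ⇒ bbbbba

yes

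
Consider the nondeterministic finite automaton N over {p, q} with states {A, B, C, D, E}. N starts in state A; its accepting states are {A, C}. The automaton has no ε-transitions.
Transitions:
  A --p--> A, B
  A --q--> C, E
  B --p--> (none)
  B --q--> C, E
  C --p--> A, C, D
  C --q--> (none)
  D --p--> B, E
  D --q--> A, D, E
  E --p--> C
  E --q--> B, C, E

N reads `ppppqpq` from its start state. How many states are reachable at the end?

4

Start: {A}
read p: {A, B}
read p: {A, B}
read p: {A, B}
read p: {A, B}
read q: {C, E}
read p: {A, C, D}
read q: {A, C, D, E}
Final reachable set {A, C, D, E} has 4 states.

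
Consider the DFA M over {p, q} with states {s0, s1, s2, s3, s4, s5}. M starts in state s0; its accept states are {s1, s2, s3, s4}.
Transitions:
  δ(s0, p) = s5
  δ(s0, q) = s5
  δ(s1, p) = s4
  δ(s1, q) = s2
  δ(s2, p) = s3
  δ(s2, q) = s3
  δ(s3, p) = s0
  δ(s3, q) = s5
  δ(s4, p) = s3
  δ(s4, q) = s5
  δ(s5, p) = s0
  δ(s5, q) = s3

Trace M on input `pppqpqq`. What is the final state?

s0 --p--> s5
s5 --p--> s0
s0 --p--> s5
s5 --q--> s3
s3 --p--> s0
s0 --q--> s5
s5 --q--> s3

s3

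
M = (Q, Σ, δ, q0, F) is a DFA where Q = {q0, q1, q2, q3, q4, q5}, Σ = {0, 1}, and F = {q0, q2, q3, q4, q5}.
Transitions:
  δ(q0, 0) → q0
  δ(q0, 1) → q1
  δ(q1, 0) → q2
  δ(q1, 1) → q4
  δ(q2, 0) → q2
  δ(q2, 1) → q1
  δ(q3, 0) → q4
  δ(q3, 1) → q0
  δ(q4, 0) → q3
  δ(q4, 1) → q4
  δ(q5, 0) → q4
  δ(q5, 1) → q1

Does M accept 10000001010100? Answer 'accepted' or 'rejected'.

accepted

q0 --1--> q1
q1 --0--> q2
q2 --0--> q2
q2 --0--> q2
q2 --0--> q2
q2 --0--> q2
q2 --0--> q2
q2 --1--> q1
q1 --0--> q2
q2 --1--> q1
q1 --0--> q2
q2 --1--> q1
q1 --0--> q2
q2 --0--> q2
End in state q2, which is an accepting state.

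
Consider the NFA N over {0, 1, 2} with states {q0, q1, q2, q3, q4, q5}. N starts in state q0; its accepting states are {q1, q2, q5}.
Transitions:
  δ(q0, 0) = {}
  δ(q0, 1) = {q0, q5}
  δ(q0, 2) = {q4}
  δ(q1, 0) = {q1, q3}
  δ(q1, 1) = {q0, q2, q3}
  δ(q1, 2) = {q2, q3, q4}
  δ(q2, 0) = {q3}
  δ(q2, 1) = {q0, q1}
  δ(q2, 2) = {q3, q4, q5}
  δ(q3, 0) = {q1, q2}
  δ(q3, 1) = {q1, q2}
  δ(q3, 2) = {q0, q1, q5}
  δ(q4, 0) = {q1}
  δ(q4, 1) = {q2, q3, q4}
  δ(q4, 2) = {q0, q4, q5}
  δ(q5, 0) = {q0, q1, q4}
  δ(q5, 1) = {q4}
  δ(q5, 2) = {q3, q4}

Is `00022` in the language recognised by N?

rejected

Start: {q0}
read 0: {}
The reachable set is empty and stays empty for the remaining 4 symbols.
Reachable ∩ accepting = {} — empty.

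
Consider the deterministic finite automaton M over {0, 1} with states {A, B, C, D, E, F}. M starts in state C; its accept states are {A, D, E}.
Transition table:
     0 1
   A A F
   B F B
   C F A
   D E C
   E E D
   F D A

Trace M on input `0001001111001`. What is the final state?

D

C --0--> F
F --0--> D
D --0--> E
E --1--> D
D --0--> E
E --0--> E
E --1--> D
D --1--> C
C --1--> A
A --1--> F
F --0--> D
D --0--> E
E --1--> D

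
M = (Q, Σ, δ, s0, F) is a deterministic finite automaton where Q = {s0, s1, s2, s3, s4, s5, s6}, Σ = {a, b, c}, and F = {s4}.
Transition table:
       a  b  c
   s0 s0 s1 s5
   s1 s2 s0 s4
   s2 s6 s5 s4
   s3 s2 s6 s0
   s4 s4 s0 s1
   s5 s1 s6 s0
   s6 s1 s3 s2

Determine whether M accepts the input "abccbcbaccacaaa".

accepted

s0 --a--> s0
s0 --b--> s1
s1 --c--> s4
s4 --c--> s1
s1 --b--> s0
s0 --c--> s5
s5 --b--> s6
s6 --a--> s1
s1 --c--> s4
s4 --c--> s1
s1 --a--> s2
s2 --c--> s4
s4 --a--> s4
s4 --a--> s4
s4 --a--> s4
End in state s4, which is an accepting state.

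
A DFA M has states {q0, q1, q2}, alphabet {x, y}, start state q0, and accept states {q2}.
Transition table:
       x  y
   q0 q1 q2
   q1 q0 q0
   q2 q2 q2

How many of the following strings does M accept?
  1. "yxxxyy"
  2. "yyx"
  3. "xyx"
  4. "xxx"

2

"yxxxyy": accepted
"yyx": accepted
"xyx": rejected
"xxx": rejected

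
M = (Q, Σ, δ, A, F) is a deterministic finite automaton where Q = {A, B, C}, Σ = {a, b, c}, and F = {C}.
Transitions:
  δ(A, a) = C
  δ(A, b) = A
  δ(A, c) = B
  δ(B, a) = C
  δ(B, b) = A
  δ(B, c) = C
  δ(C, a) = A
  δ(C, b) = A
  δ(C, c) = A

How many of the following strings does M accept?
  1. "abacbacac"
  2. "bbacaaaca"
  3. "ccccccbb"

1

"abacbacac": rejected
"bbacaaaca": accepted
"ccccccbb": rejected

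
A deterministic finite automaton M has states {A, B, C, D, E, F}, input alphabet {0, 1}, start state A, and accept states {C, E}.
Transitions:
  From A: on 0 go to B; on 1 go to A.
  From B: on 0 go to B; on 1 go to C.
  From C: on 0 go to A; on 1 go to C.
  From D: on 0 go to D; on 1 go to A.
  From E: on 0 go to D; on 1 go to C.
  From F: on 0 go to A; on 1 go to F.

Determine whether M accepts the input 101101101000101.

A --1--> A
A --0--> B
B --1--> C
C --1--> C
C --0--> A
A --1--> A
A --1--> A
A --0--> B
B --1--> C
C --0--> A
A --0--> B
B --0--> B
B --1--> C
C --0--> A
A --1--> A
End in state A, which is not an accepting state.

rejected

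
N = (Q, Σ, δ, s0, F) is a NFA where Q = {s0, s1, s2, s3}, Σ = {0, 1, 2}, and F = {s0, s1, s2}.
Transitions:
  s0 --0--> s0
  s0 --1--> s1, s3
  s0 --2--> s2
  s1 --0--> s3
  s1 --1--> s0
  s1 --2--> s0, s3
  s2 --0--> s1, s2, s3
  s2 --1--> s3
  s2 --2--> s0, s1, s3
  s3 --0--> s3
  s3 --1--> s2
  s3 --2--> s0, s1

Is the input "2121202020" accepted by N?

accepted

Start: {s0}
read 2: {s2}
read 1: {s3}
read 2: {s0, s1}
read 1: {s0, s1, s3}
read 2: {s0, s1, s2, s3}
read 0: {s0, s1, s2, s3}
read 2: {s0, s1, s2, s3}
read 0: {s0, s1, s2, s3}
read 2: {s0, s1, s2, s3}
read 0: {s0, s1, s2, s3}
Reachable ∩ accepting = {s0, s1, s2} — nonempty.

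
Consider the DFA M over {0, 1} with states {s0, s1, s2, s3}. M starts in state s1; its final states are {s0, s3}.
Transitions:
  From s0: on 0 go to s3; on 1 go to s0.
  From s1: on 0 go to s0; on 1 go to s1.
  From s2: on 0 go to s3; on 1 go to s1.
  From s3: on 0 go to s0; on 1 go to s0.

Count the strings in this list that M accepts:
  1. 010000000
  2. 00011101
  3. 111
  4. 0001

3

010000000: accepted
00011101: accepted
111: rejected
0001: accepted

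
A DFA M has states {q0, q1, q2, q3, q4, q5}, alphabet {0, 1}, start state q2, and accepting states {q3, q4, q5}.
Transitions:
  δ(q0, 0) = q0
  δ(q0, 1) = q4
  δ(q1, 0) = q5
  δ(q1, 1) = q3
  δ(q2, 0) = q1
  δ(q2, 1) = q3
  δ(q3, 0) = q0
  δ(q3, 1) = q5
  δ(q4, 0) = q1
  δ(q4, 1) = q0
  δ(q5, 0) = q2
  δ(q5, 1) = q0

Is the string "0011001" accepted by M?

q2 --0--> q1
q1 --0--> q5
q5 --1--> q0
q0 --1--> q4
q4 --0--> q1
q1 --0--> q5
q5 --1--> q0
End in state q0, which is not an accepting state.

rejected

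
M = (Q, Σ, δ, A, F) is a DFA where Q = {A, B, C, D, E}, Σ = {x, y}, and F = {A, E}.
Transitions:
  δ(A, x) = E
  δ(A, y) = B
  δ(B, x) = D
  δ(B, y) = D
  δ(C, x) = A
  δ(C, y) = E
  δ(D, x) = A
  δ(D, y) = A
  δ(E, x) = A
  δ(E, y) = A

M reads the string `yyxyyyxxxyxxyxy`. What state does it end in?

A

A --y--> B
B --y--> D
D --x--> A
A --y--> B
B --y--> D
D --y--> A
A --x--> E
E --x--> A
A --x--> E
E --y--> A
A --x--> E
E --x--> A
A --y--> B
B --x--> D
D --y--> A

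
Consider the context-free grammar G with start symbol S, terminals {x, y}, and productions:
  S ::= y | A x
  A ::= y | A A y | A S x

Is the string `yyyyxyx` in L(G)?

no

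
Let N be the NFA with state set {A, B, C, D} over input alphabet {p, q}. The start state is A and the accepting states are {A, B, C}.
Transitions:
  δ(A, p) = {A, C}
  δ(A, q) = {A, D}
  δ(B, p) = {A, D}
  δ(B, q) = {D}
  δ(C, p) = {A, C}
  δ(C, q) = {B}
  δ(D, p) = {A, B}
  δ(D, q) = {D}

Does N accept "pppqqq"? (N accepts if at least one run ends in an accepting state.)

accepted

Start: {A}
read p: {A, C}
read p: {A, C}
read p: {A, C}
read q: {A, B, D}
read q: {A, D}
read q: {A, D}
Reachable ∩ accepting = {A} — nonempty.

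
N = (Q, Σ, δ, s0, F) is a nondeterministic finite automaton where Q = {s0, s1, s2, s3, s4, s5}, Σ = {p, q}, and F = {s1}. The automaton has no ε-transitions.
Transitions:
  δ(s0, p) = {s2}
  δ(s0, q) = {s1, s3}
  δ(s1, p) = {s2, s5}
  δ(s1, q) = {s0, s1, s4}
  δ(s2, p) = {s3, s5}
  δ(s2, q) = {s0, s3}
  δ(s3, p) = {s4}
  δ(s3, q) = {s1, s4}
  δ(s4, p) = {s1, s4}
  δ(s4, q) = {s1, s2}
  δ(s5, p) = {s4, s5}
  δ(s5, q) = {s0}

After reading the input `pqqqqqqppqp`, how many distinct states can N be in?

5

Start: {s0}
read p: {s2}
read q: {s0, s3}
read q: {s1, s3, s4}
read q: {s0, s1, s2, s4}
read q: {s0, s1, s2, s3, s4}
read q: {s0, s1, s2, s3, s4}
read q: {s0, s1, s2, s3, s4}
read p: {s1, s2, s3, s4, s5}
read p: {s1, s2, s3, s4, s5}
read q: {s0, s1, s2, s3, s4}
read p: {s1, s2, s3, s4, s5}
Final reachable set {s1, s2, s3, s4, s5} has 5 states.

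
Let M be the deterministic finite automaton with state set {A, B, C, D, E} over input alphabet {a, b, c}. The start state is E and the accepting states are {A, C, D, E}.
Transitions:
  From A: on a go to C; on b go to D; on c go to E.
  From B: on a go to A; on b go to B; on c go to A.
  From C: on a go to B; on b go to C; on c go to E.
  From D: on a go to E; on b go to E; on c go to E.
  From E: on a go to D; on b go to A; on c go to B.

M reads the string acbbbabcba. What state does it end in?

A

E --a--> D
D --c--> E
E --b--> A
A --b--> D
D --b--> E
E --a--> D
D --b--> E
E --c--> B
B --b--> B
B --a--> A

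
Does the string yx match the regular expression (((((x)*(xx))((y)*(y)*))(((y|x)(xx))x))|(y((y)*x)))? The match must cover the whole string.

The right alternative (y((y)*x)) matches yx.

yes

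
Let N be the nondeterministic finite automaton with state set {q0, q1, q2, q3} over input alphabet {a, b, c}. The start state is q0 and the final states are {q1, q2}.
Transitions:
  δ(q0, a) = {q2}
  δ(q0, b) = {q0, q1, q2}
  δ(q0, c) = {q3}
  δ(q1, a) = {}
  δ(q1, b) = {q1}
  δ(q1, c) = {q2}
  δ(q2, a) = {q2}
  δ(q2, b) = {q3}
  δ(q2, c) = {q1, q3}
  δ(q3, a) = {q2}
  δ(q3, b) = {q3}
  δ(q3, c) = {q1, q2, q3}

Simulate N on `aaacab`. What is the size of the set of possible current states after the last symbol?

Start: {q0}
read a: {q2}
read a: {q2}
read a: {q2}
read c: {q1, q3}
read a: {q2}
read b: {q3}
Final reachable set {q3} has 1 state.

1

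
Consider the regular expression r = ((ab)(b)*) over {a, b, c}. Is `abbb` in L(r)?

Split as ab·bb: (ab) matches ab and (b)* matches bb.

yes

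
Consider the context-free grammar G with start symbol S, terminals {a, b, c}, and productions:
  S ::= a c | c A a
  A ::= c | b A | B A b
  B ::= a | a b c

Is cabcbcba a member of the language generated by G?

S ⇒ cAa ⇒ cBAba ⇒ cabcAba ⇒ cabcbAba ⇒ cabcbcba

yes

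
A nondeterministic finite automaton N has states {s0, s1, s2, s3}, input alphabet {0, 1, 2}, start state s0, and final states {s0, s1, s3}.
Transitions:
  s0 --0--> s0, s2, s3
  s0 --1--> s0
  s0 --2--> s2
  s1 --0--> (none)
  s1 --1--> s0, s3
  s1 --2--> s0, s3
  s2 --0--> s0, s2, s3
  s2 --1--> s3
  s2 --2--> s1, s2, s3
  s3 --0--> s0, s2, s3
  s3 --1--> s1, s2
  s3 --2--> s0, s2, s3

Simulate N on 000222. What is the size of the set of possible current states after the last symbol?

Start: {s0}
read 0: {s0, s2, s3}
read 0: {s0, s2, s3}
read 0: {s0, s2, s3}
read 2: {s0, s1, s2, s3}
read 2: {s0, s1, s2, s3}
read 2: {s0, s1, s2, s3}
Final reachable set {s0, s1, s2, s3} has 4 states.

4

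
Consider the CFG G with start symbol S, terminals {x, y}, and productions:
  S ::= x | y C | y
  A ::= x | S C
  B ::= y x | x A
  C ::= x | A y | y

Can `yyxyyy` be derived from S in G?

S ⇒ yC ⇒ yAy ⇒ ySCy ⇒ yyCy ⇒ yyAyy ⇒ yySCyy ⇒ yyxCyy ⇒ yyxyyy

yes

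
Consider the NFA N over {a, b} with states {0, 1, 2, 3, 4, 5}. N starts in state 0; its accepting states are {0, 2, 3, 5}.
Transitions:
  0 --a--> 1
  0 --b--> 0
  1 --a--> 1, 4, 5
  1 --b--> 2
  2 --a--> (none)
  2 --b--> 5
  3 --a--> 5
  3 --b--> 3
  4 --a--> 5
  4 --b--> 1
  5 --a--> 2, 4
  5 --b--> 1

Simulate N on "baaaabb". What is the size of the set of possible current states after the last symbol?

3

Start: {0}
read b: {0}
read a: {1}
read a: {1, 4, 5}
read a: {1, 2, 4, 5}
read a: {1, 2, 4, 5}
read b: {1, 2, 5}
read b: {1, 2, 5}
Final reachable set {1, 2, 5} has 3 states.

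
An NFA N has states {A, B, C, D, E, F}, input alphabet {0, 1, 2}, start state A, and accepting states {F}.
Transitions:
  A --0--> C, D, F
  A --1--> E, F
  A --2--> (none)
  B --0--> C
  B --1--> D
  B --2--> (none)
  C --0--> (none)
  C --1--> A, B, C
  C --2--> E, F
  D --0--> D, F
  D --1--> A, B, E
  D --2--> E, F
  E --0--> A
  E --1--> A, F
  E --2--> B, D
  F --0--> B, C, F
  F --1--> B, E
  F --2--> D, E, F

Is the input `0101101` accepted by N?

Start: {A}
read 0: {C, D, F}
read 1: {A, B, C, E}
read 0: {A, C, D, F}
read 1: {A, B, C, E, F}
read 1: {A, B, C, D, E, F}
read 0: {A, B, C, D, F}
read 1: {A, B, C, D, E, F}
Reachable ∩ accepting = {F} — nonempty.

accepted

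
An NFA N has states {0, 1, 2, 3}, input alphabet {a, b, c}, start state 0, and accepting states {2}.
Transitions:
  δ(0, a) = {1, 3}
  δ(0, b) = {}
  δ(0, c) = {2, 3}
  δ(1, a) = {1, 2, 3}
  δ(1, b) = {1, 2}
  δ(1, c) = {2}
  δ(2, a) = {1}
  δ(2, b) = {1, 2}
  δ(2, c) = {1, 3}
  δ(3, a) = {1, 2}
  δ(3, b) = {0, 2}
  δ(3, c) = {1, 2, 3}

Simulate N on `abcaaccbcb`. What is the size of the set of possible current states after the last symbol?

3

Start: {0}
read a: {1, 3}
read b: {0, 1, 2}
read c: {1, 2, 3}
read a: {1, 2, 3}
read a: {1, 2, 3}
read c: {1, 2, 3}
read c: {1, 2, 3}
read b: {0, 1, 2}
read c: {1, 2, 3}
read b: {0, 1, 2}
Final reachable set {0, 1, 2} has 3 states.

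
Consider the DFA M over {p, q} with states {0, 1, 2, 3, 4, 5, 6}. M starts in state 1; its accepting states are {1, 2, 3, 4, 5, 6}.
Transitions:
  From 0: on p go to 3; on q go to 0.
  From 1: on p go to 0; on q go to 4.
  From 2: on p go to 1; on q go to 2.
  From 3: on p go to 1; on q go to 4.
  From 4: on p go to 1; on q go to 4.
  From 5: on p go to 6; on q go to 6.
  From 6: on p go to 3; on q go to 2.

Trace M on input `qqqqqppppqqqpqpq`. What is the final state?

4

1 --q--> 4
4 --q--> 4
4 --q--> 4
4 --q--> 4
4 --q--> 4
4 --p--> 1
1 --p--> 0
0 --p--> 3
3 --p--> 1
1 --q--> 4
4 --q--> 4
4 --q--> 4
4 --p--> 1
1 --q--> 4
4 --p--> 1
1 --q--> 4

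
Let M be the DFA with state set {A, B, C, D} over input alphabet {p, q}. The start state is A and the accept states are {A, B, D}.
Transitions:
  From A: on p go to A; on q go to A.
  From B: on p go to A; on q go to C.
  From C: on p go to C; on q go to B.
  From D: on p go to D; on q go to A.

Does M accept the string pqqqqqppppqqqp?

accepted

A --p--> A
A --q--> A
A --q--> A
A --q--> A
A --q--> A
A --q--> A
A --p--> A
A --p--> A
A --p--> A
A --p--> A
A --q--> A
A --q--> A
A --q--> A
A --p--> A
End in state A, which is an accepting state.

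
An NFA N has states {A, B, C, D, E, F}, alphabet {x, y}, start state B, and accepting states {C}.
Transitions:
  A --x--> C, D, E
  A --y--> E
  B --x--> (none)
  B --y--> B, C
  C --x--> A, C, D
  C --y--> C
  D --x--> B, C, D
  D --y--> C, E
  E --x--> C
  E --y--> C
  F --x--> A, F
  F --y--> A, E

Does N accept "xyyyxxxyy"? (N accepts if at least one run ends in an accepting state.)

Start: {B}
read x: {}
The reachable set is empty and stays empty for the remaining 8 symbols.
Reachable ∩ accepting = {} — empty.

rejected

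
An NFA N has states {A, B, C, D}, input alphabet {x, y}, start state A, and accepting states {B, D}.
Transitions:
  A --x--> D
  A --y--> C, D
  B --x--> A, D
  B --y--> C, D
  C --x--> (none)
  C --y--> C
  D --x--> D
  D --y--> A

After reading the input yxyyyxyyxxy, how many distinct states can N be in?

Start: {A}
read y: {C, D}
read x: {D}
read y: {A}
read y: {C, D}
read y: {A, C}
read x: {D}
read y: {A}
read y: {C, D}
read x: {D}
read x: {D}
read y: {A}
Final reachable set {A} has 1 state.

1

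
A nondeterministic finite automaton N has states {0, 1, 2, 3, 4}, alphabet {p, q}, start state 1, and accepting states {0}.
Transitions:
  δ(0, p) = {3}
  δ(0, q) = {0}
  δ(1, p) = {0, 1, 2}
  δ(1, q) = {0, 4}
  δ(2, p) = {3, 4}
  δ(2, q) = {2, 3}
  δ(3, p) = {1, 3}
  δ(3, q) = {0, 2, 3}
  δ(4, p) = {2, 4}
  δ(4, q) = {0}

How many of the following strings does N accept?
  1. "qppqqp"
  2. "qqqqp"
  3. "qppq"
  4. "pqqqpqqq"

2

"qppqqp": rejected
"qqqqp": rejected
"qppq": accepted
"pqqqpqqq": accepted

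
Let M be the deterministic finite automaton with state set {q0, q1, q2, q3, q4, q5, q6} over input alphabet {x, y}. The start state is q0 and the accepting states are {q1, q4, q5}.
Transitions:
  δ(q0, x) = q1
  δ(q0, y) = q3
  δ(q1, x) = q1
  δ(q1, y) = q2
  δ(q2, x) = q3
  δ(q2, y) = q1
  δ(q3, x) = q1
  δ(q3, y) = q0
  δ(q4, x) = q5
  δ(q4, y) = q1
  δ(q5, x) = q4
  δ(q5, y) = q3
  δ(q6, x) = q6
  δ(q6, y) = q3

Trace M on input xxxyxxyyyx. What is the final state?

q3

q0 --x--> q1
q1 --x--> q1
q1 --x--> q1
q1 --y--> q2
q2 --x--> q3
q3 --x--> q1
q1 --y--> q2
q2 --y--> q1
q1 --y--> q2
q2 --x--> q3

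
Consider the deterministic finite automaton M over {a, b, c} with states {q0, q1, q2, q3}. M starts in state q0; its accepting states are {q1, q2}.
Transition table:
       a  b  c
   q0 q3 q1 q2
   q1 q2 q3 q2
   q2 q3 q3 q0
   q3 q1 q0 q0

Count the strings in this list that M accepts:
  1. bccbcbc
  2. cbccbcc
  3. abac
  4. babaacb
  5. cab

bccbcbc: rejected
cbccbcc: accepted
abac: rejected
babaacb: accepted
cab: rejected

2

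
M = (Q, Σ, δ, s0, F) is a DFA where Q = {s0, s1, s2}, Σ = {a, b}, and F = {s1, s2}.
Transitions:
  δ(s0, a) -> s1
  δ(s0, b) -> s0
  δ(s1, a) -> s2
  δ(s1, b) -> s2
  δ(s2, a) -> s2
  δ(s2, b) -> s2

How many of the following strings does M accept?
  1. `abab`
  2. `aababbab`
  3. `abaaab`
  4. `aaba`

4

`abab`: accepted
`aababbab`: accepted
`abaaab`: accepted
`aaba`: accepted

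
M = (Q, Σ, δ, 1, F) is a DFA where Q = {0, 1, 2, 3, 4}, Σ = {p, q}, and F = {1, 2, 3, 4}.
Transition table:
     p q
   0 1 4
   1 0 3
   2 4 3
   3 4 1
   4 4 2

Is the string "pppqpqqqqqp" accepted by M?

rejected

1 --p--> 0
0 --p--> 1
1 --p--> 0
0 --q--> 4
4 --p--> 4
4 --q--> 2
2 --q--> 3
3 --q--> 1
1 --q--> 3
3 --q--> 1
1 --p--> 0
End in state 0, which is not an accepting state.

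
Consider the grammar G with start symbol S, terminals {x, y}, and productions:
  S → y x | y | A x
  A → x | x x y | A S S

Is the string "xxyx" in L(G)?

yes

S ⇒ Ax ⇒ xxyx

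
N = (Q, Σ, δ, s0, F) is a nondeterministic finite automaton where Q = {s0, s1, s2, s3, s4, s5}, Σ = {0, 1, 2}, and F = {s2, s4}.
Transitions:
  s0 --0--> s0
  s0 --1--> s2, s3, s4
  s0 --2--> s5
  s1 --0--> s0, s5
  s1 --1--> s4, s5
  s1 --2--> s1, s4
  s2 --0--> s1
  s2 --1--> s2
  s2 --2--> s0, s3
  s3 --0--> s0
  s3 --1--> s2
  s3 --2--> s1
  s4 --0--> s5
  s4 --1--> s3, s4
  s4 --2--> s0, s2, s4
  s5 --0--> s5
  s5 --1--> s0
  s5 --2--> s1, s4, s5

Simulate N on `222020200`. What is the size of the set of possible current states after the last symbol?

2

Start: {s0}
read 2: {s5}
read 2: {s1, s4, s5}
read 2: {s0, s1, s2, s4, s5}
read 0: {s0, s1, s5}
read 2: {s1, s4, s5}
read 0: {s0, s5}
read 2: {s1, s4, s5}
read 0: {s0, s5}
read 0: {s0, s5}
Final reachable set {s0, s5} has 2 states.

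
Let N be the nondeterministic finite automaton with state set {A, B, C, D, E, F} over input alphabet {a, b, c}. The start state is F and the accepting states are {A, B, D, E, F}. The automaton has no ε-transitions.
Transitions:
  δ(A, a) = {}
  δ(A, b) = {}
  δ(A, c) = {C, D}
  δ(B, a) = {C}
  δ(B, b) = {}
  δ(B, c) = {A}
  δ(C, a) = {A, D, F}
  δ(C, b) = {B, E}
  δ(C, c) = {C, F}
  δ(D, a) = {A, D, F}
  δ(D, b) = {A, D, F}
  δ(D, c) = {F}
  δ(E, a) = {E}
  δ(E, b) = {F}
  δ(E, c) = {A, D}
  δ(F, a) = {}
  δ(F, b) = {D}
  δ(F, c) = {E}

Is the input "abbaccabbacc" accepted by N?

Start: {F}
read a: {}
The reachable set is empty and stays empty for the remaining 11 symbols.
Reachable ∩ accepting = {} — empty.

rejected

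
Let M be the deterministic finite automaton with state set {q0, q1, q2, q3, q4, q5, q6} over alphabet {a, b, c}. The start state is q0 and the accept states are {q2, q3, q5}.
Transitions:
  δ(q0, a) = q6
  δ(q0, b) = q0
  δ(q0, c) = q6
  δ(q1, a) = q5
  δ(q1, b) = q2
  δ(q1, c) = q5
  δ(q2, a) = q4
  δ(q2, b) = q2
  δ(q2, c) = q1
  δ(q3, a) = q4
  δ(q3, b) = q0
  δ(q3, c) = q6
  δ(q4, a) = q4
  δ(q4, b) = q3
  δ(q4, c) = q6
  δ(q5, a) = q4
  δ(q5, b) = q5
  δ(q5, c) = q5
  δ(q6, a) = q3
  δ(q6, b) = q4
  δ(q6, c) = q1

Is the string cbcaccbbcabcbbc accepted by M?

accepted

q0 --c--> q6
q6 --b--> q4
q4 --c--> q6
q6 --a--> q3
q3 --c--> q6
q6 --c--> q1
q1 --b--> q2
q2 --b--> q2
q2 --c--> q1
q1 --a--> q5
q5 --b--> q5
q5 --c--> q5
q5 --b--> q5
q5 --b--> q5
q5 --c--> q5
End in state q5, which is an accepting state.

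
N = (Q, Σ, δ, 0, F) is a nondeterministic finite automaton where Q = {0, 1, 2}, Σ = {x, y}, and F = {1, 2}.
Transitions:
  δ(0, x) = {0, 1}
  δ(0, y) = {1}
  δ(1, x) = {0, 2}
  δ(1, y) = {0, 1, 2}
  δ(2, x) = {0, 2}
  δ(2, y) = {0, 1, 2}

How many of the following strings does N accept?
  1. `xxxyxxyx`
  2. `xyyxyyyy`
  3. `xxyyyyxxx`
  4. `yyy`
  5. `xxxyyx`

`xxxyxxyx`: accepted
`xyyxyyyy`: accepted
`xxyyyyxxx`: accepted
`yyy`: accepted
`xxxyyx`: accepted

5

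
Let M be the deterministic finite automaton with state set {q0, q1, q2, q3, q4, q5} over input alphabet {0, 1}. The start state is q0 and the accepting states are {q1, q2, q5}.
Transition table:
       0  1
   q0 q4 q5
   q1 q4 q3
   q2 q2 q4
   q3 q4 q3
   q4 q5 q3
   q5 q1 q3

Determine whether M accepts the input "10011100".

accepted

q0 --1--> q5
q5 --0--> q1
q1 --0--> q4
q4 --1--> q3
q3 --1--> q3
q3 --1--> q3
q3 --0--> q4
q4 --0--> q5
End in state q5, which is an accepting state.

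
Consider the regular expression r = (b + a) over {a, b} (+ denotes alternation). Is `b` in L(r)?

yes

The left alternative b matches b.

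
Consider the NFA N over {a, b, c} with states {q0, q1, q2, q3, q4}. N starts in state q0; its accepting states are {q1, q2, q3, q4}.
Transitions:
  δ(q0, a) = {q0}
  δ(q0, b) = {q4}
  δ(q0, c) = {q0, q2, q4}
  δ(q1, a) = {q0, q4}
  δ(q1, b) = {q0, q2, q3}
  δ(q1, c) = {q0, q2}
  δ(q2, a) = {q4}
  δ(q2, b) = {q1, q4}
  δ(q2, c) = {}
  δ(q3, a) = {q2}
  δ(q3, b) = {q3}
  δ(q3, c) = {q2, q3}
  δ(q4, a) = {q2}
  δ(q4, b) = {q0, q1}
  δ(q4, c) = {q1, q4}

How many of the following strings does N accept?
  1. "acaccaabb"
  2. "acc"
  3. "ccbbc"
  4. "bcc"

4

"acaccaabb": accepted
"acc": accepted
"ccbbc": accepted
"bcc": accepted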